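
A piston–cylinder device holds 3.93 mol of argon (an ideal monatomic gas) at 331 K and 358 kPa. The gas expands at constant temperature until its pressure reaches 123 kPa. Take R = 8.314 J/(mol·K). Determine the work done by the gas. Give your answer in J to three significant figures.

Isothermal process: W = nRT ln(V₂/V₁) = nRT ln(P₁/P₂).
W = (3.93)(8.314)(331) × ln(358/123)
  = 10815 × ln(2.911) = 10815 × 1.068
W_by_gas = 11554 J.

W ≈ 11600 J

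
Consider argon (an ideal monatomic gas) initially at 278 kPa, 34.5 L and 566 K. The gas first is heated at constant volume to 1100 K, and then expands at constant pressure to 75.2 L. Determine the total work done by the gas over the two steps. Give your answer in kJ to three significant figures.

Step 1 (isochoric): W = 0 (constant volume).
After step 1: P = 540.3 kPa (V unchanged).
Step 2 (isobaric): W = PΔV = (540.3 kPa)(75.2 − 34.5 L) = 21990 J.
W_total = 0 + 21990 = 21990 J.

W_total ≈ 22.0 kJ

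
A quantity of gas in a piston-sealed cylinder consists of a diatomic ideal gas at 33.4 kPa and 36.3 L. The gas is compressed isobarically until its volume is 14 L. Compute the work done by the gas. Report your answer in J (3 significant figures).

Isobaric: W = P ΔV.
W = (33.4 kPa)(14 − 36.3 L) = (33.4)(-22.3) = -744.8 J.

W ≈ -745 J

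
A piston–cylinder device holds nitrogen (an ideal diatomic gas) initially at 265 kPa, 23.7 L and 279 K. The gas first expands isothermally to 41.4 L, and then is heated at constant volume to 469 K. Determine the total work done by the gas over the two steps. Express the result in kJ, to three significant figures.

Step 1 (isothermal): W = P₁V₁ ln(V₂/V₁) = (6280) ln(41.4/23.7) = 3503 J.
Step 2 (isochoric): W = 0 (constant volume).
W_total = 3503 + 0 = 3503 J.

W_total ≈ 3.50 kJ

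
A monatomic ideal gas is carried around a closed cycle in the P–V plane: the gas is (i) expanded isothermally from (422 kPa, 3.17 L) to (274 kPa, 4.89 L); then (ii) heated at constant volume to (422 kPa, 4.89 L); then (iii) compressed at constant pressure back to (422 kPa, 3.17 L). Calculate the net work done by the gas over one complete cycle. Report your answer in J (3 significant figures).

W_net ≈ -146 J

Leg (i): W = PᵢVᵢ ln(V_f/Vᵢ) = (1338) ln(4.89/3.17) = 579.9 J.
Leg (ii): W = 0.
Leg (iii): W = PΔV = (422)(3.17 − 4.89) = -725.8 J.
W_net = 579.9 − 725.8 = -146 J.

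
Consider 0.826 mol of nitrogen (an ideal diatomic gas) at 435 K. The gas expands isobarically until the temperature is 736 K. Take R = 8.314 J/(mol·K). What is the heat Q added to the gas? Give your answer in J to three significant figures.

Isobaric: W = nRΔT = (0.826)(8.314)(301) = 2067 J.
ΔU = nCᵥΔT with Cᵥ = 5R/2: ΔU = (0.826)(20.79)(301) = 5168 J.
Q = ΔU + W = 5168 + 2067 = 7235 J.

Q ≈ 7230 J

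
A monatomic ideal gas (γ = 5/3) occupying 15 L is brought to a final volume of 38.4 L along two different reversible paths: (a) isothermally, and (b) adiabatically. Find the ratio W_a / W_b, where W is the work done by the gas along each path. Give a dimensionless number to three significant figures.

W_a / W_b ≈ 1.35

Path (a) isothermal: W = P₁V₁ ln(V₂/V₁) → W_a/(P₁V₁) = 0.94.
Path (b) adiabatic: W = P₁V₁(1 − (V₁/V₂)^(γ−1))/(γ−1) → W_b/(P₁V₁) = 0.6984.
W_a / W_b = 0.94 / 0.6984 = 1.346.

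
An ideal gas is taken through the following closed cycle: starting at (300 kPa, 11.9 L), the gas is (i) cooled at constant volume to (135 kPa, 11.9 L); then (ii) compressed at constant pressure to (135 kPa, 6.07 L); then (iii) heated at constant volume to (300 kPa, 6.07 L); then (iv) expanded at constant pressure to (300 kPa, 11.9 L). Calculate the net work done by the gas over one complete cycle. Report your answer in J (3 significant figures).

W_net ≈ 962 J

Constant-volume legs do no work.
W(ii) = (135)(6.07 − 11.9) = -787 J; W(iv) = (300)(11.9 − 6.07) = 1749 J.
W_net = -787 + 1749 = 962 J (the clockwise enclosed area).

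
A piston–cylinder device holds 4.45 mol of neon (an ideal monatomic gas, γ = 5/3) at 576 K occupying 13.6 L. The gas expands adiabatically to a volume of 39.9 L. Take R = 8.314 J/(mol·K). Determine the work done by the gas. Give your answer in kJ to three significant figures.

W ≈ 16.4 kJ

Adiabatic: TV^(γ−1) = const with γ = 5/3.
T₂ = T₁ (V₁/V₂)^(γ−1) = 576 × (13.6/39.9)^0.667 = 576 × 0.488 = 281.1 K.
W_by = nCᵥ(T₁ − T₂) = (4.45)(12.47)(576 − 281.1) = 16368 J.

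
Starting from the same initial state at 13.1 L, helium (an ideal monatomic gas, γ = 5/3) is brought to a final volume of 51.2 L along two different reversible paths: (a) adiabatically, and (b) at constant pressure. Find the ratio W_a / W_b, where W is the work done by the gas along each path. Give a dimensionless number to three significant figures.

Path (a) adiabatic: W = P₁V₁(1 − (V₁/V₂)^(γ−1))/(γ−1) → W_a/(P₁V₁) = 0.8955.
Path (b) isobaric: W = P₁(V₂ − V₁) → W_b/(P₁V₁) = 2.908.
W_a / W_b = 0.8955 / 2.908 = 0.3079.

W_a / W_b ≈ 0.308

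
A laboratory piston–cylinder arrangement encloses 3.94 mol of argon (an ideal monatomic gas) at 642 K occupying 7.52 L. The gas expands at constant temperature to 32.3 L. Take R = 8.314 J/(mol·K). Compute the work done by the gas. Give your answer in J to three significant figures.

W ≈ 30700 J

Isothermal: W = nRT ln(V₂/V₁).
W = (3.94)(8.314)(642) × ln(32.3/7.52)
  = 21030 × 1.458
W_by_gas = 30651 J.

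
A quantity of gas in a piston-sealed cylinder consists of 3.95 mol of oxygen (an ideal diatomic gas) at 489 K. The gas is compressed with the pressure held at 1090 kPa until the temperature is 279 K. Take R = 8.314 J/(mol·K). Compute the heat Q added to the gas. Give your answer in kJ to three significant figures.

Q ≈ -24.1 kJ

Isobaric: W = nRΔT = (3.95)(8.314)(-210) = -6896 J.
ΔU = nCᵥΔT with Cᵥ = 5R/2: ΔU = (3.95)(20.79)(-210) = -17241 J.
Q = ΔU + W = -17241 − 6896 = -24138 J.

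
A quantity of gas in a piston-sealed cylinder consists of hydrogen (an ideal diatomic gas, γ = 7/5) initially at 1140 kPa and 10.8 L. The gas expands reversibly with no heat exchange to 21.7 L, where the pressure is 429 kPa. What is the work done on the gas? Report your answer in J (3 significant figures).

Adiabatic: W = (P₁V₁ − P₂V₂)/(γ − 1) with γ = 7/5.
P₁V₁ = 12312 J, P₂V₂ = 9309 J.
W = (12312 − 9309) / 0.4 = 7507 J.
Work on gas = −W_by = -7507 J.

W ≈ -7510 J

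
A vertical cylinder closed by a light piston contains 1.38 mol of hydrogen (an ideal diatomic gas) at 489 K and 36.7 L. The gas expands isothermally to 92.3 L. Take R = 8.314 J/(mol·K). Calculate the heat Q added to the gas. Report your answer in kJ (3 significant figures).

Q ≈ 5.17 kJ

Isothermal ⇒ ΔU = 0, so Q = W = nRT ln(V₂/V₁).
Q = (1.38)(8.314)(489) ln(92.3/36.7) = 5610 × 0.9223 = 5174 J.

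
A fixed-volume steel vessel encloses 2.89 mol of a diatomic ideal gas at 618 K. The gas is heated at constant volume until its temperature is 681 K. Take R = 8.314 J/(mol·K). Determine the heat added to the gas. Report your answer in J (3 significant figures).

Q ≈ 3780 J

Constant volume ⇒ W = 0, so Q = ΔU = nCᵥΔT with Cᵥ = 5R/2 = 20.79 J/(mol·K).
ΔU = (2.89)(20.79)(681 − 618) = 3784 J.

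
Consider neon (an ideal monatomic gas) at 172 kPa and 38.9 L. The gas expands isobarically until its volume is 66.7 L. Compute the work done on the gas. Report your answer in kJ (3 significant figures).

W ≈ -4.78 kJ

Isobaric: W = P ΔV.
W = (172 kPa)(66.7 − 38.9 L) = (172)(27.8) = 4782 J.
Work on gas = −W_by = -4782 J.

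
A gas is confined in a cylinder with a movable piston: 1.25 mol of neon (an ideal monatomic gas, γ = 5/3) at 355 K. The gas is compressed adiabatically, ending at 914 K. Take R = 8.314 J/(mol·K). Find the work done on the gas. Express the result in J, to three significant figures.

Adiabatic ⇒ Q = 0, so W_by = −ΔU = nCᵥ(T₁ − T₂).
Cᵥ = 3R/2 = 12.47 J/(mol·K).
W = (1.25)(12.47)(355 − 914) = -8714 J.
Work on gas = −W_by = 8714 J.

W ≈ 8710 J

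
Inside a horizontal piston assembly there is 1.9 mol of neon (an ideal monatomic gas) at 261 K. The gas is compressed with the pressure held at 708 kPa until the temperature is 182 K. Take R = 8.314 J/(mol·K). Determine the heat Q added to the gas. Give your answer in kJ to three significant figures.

Isobaric: W = nRΔT = (1.9)(8.314)(-79) = -1248 J.
ΔU = nCᵥΔT with Cᵥ = 3R/2: ΔU = (1.9)(12.47)(-79) = -1872 J.
Q = ΔU + W = -1872 − 1248 = -3120 J.

Q ≈ -3.12 kJ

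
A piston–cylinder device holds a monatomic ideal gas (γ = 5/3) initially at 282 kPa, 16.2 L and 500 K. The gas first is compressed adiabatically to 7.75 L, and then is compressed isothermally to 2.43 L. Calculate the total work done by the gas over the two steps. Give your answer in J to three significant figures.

W_total ≈ -13000 J

Step 1 (adiabatic): W = (P₁V₁ − P₂V₂)/(γ−1) = (4568 − 7469)/0.667 = -4350 J.
After step 1: P = 963.7 kPa, V = 7.75 L, T = 817.4 K.
Step 2 (isothermal): W = P₁V₁ ln(V₂/V₁) = (7469) ln(2.43/7.75) = -8662 J.
W_total = -4350 − 8662 = -13012 J.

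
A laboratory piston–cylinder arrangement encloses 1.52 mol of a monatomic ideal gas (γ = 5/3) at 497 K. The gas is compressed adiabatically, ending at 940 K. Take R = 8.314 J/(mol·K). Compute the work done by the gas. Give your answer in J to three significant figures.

Adiabatic ⇒ Q = 0, so W_by = −ΔU = nCᵥ(T₁ − T₂).
Cᵥ = 3R/2 = 12.47 J/(mol·K).
W = (1.52)(12.47)(497 − 940) = -8397 J.

W ≈ -8400 J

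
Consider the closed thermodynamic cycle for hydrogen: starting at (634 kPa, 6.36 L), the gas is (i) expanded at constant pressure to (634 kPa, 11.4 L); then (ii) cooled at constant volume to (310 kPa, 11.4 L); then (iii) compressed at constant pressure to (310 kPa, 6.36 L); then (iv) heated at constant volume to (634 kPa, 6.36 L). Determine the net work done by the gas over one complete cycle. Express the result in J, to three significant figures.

W_net ≈ 1630 J

Constant-volume legs do no work.
W(i) = (634)(11.4 − 6.36) = 3195 J; W(iii) = (310)(6.36 − 11.4) = -1562 J.
W_net = 3195 − 1562 = 1633 J (the clockwise enclosed area).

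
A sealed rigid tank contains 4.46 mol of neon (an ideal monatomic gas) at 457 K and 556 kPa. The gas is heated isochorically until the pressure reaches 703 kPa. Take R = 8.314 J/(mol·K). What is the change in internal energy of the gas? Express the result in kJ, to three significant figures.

Constant volume ⇒ W = 0, so Q = ΔU = nCᵥΔT with Cᵥ = 3R/2 = 12.47 J/(mol·K).
At constant V, T₂/T₁ = P₂/P₁ ⇒ ΔT = T₁(P₂/P₁ − 1) = 457·(703/556 − 1) = 120.8 K.
ΔU = (4.46)(12.47)(120.8) = 6720 J.

ΔU ≈ 6.72 kJ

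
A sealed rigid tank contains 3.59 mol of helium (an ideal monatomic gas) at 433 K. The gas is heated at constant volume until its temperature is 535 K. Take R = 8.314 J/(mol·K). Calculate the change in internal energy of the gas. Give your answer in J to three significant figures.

ΔU ≈ 4570 J

Constant volume ⇒ W = 0, so Q = ΔU = nCᵥΔT with Cᵥ = 3R/2 = 12.47 J/(mol·K).
ΔU = (3.59)(12.47)(535 − 433) = 4567 J.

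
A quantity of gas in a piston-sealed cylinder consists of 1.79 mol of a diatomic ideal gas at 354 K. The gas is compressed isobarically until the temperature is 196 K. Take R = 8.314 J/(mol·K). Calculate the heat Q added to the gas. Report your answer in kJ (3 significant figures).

Isobaric: W = nRΔT = (1.79)(8.314)(-158) = -2351 J.
ΔU = nCᵥΔT with Cᵥ = 5R/2: ΔU = (1.79)(20.79)(-158) = -5878 J.
Q = ΔU + W = -5878 − 2351 = -8230 J.

Q ≈ -8.23 kJ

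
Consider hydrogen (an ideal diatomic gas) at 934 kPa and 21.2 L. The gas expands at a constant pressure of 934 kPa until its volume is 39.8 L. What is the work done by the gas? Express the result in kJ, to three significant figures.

Isobaric: W = P ΔV.
W = (934 kPa)(39.8 − 21.2 L) = (934)(18.6) = 17372 J.

W ≈ 17.4 kJ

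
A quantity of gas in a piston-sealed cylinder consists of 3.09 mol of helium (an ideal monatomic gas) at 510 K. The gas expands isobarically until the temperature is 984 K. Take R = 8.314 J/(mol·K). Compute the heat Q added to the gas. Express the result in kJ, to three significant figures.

Q ≈ 30.4 kJ

Isobaric: W = nRΔT = (3.09)(8.314)(474) = 12177 J.
ΔU = nCᵥΔT with Cᵥ = 3R/2: ΔU = (3.09)(12.47)(474) = 18266 J.
Q = ΔU + W = 18266 + 12177 = 30443 J.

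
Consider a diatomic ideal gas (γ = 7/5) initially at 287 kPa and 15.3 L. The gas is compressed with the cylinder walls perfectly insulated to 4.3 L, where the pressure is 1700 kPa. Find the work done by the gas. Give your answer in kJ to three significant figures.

W ≈ -7.30 kJ

Adiabatic: W = (P₁V₁ − P₂V₂)/(γ − 1) with γ = 7/5.
P₁V₁ = 4391 J, P₂V₂ = 7310 J.
W = (4391 − 7310) / 0.4 = -7297 J.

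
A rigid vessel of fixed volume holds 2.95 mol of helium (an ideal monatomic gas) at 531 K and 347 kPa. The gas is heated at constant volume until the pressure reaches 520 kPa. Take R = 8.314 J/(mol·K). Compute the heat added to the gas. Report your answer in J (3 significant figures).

Q ≈ 9740 J

Constant volume ⇒ W = 0, so Q = ΔU = nCᵥΔT with Cᵥ = 3R/2 = 12.47 J/(mol·K).
At constant V, T₂/T₁ = P₂/P₁ ⇒ ΔT = T₁(P₂/P₁ − 1) = 531·(520/347 − 1) = 264.7 K.
ΔU = (2.95)(12.47)(264.7) = 9739 J.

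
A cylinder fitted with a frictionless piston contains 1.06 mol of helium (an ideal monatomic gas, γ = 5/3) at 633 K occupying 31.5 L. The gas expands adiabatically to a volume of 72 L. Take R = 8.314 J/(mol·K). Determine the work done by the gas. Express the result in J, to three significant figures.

W ≈ 3550 J

Adiabatic: TV^(γ−1) = const with γ = 5/3.
T₂ = T₁ (V₁/V₂)^(γ−1) = 633 × (31.5/72)^0.667 = 633 × 0.5763 = 364.8 K.
W_by = nCᵥ(T₁ − T₂) = (1.06)(12.47)(633 − 364.8) = 3545 J.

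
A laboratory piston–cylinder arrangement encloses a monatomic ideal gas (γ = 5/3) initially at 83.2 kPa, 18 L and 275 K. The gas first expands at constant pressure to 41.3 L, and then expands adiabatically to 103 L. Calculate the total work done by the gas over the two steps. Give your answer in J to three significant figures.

W_total ≈ 4290 J

Step 1 (isobaric): W = PΔV = (83.2 kPa)(41.3 − 18 L) = 1939 J.
After step 1: P = 83.2 kPa, V = 41.3 L, T = 631 K.
Step 2 (adiabatic): W = (P₁V₁ − P₂V₂)/(γ−1) = (3436 − 1868)/0.667 = 2352 J.
W_total = 1939 + 2352 = 4290 J.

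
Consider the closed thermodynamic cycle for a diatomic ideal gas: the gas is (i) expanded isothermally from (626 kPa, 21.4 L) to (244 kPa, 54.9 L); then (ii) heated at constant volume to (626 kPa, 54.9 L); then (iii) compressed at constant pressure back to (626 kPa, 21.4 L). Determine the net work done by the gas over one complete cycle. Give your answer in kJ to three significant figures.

Leg (i): W = PᵢVᵢ ln(V_f/Vᵢ) = (13396) ln(54.9/21.4) = 12621 J.
Leg (ii): W = 0.
Leg (iii): W = PΔV = (626)(21.4 − 54.9) = -20971 J.
W_net = 12621 − 20971 = -8350 J.

W_net ≈ -8.35 kJ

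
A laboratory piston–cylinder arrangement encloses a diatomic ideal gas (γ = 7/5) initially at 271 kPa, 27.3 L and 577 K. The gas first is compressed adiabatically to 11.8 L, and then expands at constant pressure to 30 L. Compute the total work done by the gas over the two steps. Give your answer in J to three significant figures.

Step 1 (adiabatic): W = (P₁V₁ − P₂V₂)/(γ−1) = (7398 − 10348)/0.4 = -7374 J.
After step 1: P = 876.9 kPa, V = 11.8 L, T = 807 K.
Step 2 (isobaric): W = PΔV = (876.9 kPa)(30 − 11.8 L) = 15960 J.
W_total = -7374 + 15960 = 8587 J.

W_total ≈ 8590 J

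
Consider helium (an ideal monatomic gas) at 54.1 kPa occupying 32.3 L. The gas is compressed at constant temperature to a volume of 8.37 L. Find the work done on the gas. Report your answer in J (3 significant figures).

W ≈ 2360 J

Isothermal: W = nRT ln(V₂/V₁) = P₁V₁ ln(V₂/V₁).
P₁V₁ = (54.1 kPa)(32.3 L) = 1747 J.
W = 1747 × ln(8.37/32.3) = 1747 × -1.35
W_by_gas = -2360 J; work on gas = −W_by = 2360 J.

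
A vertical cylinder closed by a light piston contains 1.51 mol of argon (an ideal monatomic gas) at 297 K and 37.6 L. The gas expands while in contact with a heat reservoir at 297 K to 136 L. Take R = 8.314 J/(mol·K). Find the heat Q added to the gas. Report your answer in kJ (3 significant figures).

Isothermal ⇒ ΔU = 0, so Q = W = nRT ln(V₂/V₁).
Q = (1.51)(8.314)(297) ln(136/37.6) = 3729 × 1.286 = 4794 J.

Q ≈ 4.79 kJ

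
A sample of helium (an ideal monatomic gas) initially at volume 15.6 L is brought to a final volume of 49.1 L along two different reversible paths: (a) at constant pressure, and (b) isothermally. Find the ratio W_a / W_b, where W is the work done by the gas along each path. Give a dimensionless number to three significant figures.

Path (a) isobaric: W = P₁(V₂ − V₁) → W_a/(P₁V₁) = 2.147.
Path (b) isothermal: W = P₁V₁ ln(V₂/V₁) → W_b/(P₁V₁) = 1.147.
W_a / W_b = 2.147 / 1.147 = 1.873.

W_a / W_b ≈ 1.87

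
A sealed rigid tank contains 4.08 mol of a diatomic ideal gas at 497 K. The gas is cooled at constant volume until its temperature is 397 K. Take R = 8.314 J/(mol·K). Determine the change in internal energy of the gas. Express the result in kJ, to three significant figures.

ΔU ≈ -8.48 kJ

Constant volume ⇒ W = 0, so Q = ΔU = nCᵥΔT with Cᵥ = 5R/2 = 20.79 J/(mol·K).
ΔU = (4.08)(20.79)(397 − 497) = -8480 J.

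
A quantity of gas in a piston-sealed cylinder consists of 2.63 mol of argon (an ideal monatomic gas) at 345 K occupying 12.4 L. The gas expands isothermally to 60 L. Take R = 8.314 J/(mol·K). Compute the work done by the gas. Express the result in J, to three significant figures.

W ≈ 11900 J

Isothermal: W = nRT ln(V₂/V₁).
W = (2.63)(8.314)(345) × ln(60/12.4)
  = 7544 × 1.577
W_by_gas = 11894 J.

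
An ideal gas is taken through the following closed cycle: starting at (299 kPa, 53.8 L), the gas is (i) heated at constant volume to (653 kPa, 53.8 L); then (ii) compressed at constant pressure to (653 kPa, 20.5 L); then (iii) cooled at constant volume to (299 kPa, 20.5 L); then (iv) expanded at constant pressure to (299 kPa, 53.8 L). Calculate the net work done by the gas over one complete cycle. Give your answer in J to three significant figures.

W_net ≈ -11800 J

Constant-volume legs do no work.
W(ii) = (653)(20.5 − 53.8) = -21745 J; W(iv) = (299)(53.8 − 20.5) = 9957 J.
W_net = -21745 + 9957 = -11788 J (the counter-clockwise enclosed area).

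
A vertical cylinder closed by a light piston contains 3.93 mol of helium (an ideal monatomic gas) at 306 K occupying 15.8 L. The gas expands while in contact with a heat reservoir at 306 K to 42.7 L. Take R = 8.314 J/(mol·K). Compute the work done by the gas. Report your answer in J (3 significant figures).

Isothermal: W = nRT ln(V₂/V₁).
W = (3.93)(8.314)(306) × ln(42.7/15.8)
  = 9998 × 0.9942
W_by_gas = 9940 J.

W ≈ 9940 J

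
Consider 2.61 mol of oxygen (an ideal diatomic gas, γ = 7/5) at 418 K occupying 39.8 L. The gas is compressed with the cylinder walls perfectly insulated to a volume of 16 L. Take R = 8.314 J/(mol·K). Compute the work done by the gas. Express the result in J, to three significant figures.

W ≈ -9970 J

Adiabatic: TV^(γ−1) = const with γ = 7/5.
T₂ = T₁ (V₁/V₂)^(γ−1) = 418 × (39.8/16)^0.4 = 418 × 1.44 = 601.8 K.
W_by = nCᵥ(T₁ − T₂) = (2.61)(20.79)(418 − 601.8) = -9973 J.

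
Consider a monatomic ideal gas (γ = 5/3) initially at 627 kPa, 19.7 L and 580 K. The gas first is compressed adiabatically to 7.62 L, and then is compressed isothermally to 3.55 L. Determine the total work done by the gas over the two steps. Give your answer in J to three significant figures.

Step 1 (adiabatic): W = (P₁V₁ − P₂V₂)/(γ−1) = (12352 − 23267)/0.667 = -16373 J.
After step 1: P = 3053 kPa, V = 7.62 L, T = 1093 K.
Step 2 (isothermal): W = P₁V₁ ln(V₂/V₁) = (23267) ln(3.55/7.62) = -17772 J.
W_total = -16373 − 17772 = -34145 J.

W_total ≈ -34100 J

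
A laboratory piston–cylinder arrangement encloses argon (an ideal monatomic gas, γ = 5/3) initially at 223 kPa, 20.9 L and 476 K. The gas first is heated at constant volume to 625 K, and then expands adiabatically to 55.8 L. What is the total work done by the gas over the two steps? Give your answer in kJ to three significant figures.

W_total ≈ 4.41 kJ

Step 1 (isochoric): W = 0 (constant volume).
After step 1: P = 292.8 kPa (V unchanged).
Step 2 (adiabatic): W = (P₁V₁ − P₂V₂)/(γ−1) = (6120 − 3180)/0.667 = 4410 J.
W_total = 0 + 4410 = 4410 J.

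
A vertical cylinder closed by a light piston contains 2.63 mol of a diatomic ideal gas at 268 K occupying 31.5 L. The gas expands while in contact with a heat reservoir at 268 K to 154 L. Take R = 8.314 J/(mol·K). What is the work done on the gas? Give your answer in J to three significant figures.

W ≈ -9300 J

Isothermal: W = nRT ln(V₂/V₁).
W = (2.63)(8.314)(268) × ln(154/31.5)
  = 5860 × 1.587
W_by_gas = 9300 J; work on gas = −W_by = -9300 J.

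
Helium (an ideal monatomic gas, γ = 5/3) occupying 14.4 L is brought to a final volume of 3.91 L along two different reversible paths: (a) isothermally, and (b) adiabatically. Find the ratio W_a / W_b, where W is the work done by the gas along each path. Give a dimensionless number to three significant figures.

Path (a) isothermal: W = P₁V₁ ln(V₂/V₁) → W_a/(P₁V₁) = -1.304.
Path (b) adiabatic: W = P₁V₁(1 − (V₁/V₂)^(γ−1))/(γ−1) → W_b/(P₁V₁) = -2.077.
W_a / W_b = -1.304 / -2.077 = 0.6276.

W_a / W_b ≈ 0.628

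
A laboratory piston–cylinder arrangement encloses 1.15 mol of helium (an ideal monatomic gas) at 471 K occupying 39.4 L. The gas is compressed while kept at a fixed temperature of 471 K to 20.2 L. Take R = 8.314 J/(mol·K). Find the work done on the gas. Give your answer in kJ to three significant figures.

W ≈ 3.01 kJ

Isothermal: W = nRT ln(V₂/V₁).
W = (1.15)(8.314)(471) × ln(20.2/39.4)
  = 4503 × -0.6681
W_by_gas = -3009 J; work on gas = −W_by = 3009 J.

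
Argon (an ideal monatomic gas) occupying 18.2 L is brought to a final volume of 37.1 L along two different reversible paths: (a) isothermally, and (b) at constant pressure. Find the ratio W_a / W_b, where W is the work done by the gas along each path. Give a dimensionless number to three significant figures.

W_a / W_b ≈ 0.686

Path (a) isothermal: W = P₁V₁ ln(V₂/V₁) → W_a/(P₁V₁) = 0.7122.
Path (b) isobaric: W = P₁(V₂ − V₁) → W_b/(P₁V₁) = 1.038.
W_a / W_b = 0.7122 / 1.038 = 0.6858.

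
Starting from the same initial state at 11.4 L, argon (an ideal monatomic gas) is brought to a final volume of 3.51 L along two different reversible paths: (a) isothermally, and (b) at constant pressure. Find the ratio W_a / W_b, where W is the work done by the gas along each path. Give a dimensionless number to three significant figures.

Path (a) isothermal: W = P₁V₁ ln(V₂/V₁) → W_a/(P₁V₁) = -1.178.
Path (b) isobaric: W = P₁(V₂ − V₁) → W_b/(P₁V₁) = -0.6921.
W_a / W_b = -1.178 / -0.6921 = 1.702.

W_a / W_b ≈ 1.70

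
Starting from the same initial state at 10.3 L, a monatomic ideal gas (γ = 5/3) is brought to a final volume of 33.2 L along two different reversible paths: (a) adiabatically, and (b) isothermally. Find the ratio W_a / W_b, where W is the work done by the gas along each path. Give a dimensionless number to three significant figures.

W_a / W_b ≈ 0.694

Path (a) adiabatic: W = P₁V₁(1 − (V₁/V₂)^(γ−1))/(γ−1) → W_a/(P₁V₁) = 0.8126.
Path (b) isothermal: W = P₁V₁ ln(V₂/V₁) → W_b/(P₁V₁) = 1.17.
W_a / W_b = 0.8126 / 1.17 = 0.6943.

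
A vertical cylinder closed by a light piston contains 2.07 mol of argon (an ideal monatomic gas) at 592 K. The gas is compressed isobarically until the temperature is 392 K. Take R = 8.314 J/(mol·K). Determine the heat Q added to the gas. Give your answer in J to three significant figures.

Isobaric: W = nRΔT = (2.07)(8.314)(-200) = -3442 J.
ΔU = nCᵥΔT with Cᵥ = 3R/2: ΔU = (2.07)(12.47)(-200) = -5163 J.
Q = ΔU + W = -5163 − 3442 = -8605 J.

Q ≈ -8600 J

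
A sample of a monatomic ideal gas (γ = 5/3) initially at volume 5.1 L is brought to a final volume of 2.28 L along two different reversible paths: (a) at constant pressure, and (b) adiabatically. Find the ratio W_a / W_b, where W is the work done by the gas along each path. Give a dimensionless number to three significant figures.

W_a / W_b ≈ 0.519

Path (a) isobaric: W = P₁(V₂ − V₁) → W_a/(P₁V₁) = -0.5529.
Path (b) adiabatic: W = P₁V₁(1 − (V₁/V₂)^(γ−1))/(γ−1) → W_b/(P₁V₁) = -1.066.
W_a / W_b = -0.5529 / -1.066 = 0.5189.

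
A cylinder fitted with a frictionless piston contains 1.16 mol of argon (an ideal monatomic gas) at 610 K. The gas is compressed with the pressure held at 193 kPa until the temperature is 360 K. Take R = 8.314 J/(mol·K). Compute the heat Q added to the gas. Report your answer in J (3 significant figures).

Isobaric: W = nRΔT = (1.16)(8.314)(-250) = -2411 J.
ΔU = nCᵥΔT with Cᵥ = 3R/2: ΔU = (1.16)(12.47)(-250) = -3617 J.
Q = ΔU + W = -3617 − 2411 = -6028 J.

Q ≈ -6030 J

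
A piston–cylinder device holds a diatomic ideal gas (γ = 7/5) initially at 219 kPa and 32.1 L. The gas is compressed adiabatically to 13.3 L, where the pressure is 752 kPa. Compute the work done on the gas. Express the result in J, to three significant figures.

Adiabatic: W = (P₁V₁ − P₂V₂)/(γ − 1) with γ = 7/5.
P₁V₁ = 7030 J, P₂V₂ = 10002 J.
W = (7030 − 10002) / 0.4 = -7429 J.
Work on gas = −W_by = 7429 J.

W ≈ 7430 J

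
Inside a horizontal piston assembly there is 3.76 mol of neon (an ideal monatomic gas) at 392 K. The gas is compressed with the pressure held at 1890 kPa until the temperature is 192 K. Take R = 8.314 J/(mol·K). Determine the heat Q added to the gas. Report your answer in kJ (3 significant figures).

Isobaric: W = nRΔT = (3.76)(8.314)(-200) = -6252 J.
ΔU = nCᵥΔT with Cᵥ = 3R/2: ΔU = (3.76)(12.47)(-200) = -9378 J.
Q = ΔU + W = -9378 − 6252 = -15630 J.

Q ≈ -15.6 kJ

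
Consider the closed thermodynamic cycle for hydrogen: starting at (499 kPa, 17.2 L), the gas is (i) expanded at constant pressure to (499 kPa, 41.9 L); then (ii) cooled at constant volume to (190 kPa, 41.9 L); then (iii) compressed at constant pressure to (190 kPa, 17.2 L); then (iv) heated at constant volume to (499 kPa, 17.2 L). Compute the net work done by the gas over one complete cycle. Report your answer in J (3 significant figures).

Constant-volume legs do no work.
W(i) = (499)(41.9 − 17.2) = 12325 J; W(iii) = (190)(17.2 − 41.9) = -4693 J.
W_net = 12325 − 4693 = 7632 J (the clockwise enclosed area).

W_net ≈ 7630 J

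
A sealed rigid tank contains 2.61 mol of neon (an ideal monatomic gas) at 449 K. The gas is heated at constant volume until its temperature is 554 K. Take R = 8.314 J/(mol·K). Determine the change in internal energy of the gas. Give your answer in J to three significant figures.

ΔU ≈ 3420 J

Constant volume ⇒ W = 0, so Q = ΔU = nCᵥΔT with Cᵥ = 3R/2 = 12.47 J/(mol·K).
ΔU = (2.61)(12.47)(554 − 449) = 3418 J.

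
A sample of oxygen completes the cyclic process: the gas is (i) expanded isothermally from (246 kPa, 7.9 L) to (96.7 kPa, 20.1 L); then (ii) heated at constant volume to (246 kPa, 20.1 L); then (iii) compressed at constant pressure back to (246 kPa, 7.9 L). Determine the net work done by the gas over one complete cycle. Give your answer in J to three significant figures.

Leg (i): W = PᵢVᵢ ln(V_f/Vᵢ) = (1943) ln(20.1/7.9) = 1815 J.
Leg (ii): W = 0.
Leg (iii): W = PΔV = (246)(7.9 − 20.1) = -3001 J.
W_net = 1815 − 3001 = -1186 J.

W_net ≈ -1190 J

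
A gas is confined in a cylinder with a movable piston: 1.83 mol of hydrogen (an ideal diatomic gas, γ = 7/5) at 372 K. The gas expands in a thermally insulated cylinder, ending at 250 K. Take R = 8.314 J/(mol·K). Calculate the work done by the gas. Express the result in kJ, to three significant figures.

Adiabatic ⇒ Q = 0, so W_by = −ΔU = nCᵥ(T₁ − T₂).
Cᵥ = 5R/2 = 20.79 J/(mol·K).
W = (1.83)(20.79)(372 − 250) = 4640 J.

W ≈ 4.64 kJ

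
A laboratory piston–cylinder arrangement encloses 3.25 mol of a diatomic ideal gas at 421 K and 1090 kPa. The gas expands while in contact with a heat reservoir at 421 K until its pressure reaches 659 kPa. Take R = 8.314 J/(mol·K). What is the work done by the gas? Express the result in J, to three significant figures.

W ≈ 5720 J

Isothermal process: W = nRT ln(V₂/V₁) = nRT ln(P₁/P₂).
W = (3.25)(8.314)(421) × ln(1090/659)
  = 11376 × ln(1.654) = 11376 × 0.5032
W_by_gas = 5724 J.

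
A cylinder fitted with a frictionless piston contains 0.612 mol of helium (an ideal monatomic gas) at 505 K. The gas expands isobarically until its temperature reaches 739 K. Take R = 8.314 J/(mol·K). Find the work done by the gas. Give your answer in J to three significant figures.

Isobaric: W = P ΔV = nR ΔT.
W = (0.612)(8.314)(739 − 505) = 1191 J.

W ≈ 1190 J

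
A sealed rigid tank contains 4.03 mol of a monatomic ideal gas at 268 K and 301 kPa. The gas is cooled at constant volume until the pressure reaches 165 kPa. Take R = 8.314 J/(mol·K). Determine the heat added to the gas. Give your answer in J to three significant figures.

Q ≈ -6090 J

Constant volume ⇒ W = 0, so Q = ΔU = nCᵥΔT with Cᵥ = 3R/2 = 12.47 J/(mol·K).
At constant V, T₂/T₁ = P₂/P₁ ⇒ ΔT = T₁(P₂/P₁ − 1) = 268·(165/301 − 1) = -121.1 K.
ΔU = (4.03)(12.47)(-121.1) = -6086 J.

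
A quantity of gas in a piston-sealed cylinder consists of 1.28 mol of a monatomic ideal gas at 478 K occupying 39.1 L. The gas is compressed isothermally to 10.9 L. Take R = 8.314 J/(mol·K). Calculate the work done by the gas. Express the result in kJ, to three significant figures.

W ≈ -6.50 kJ

Isothermal: W = nRT ln(V₂/V₁).
W = (1.28)(8.314)(478) × ln(10.9/39.1)
  = 5087 × -1.277
W_by_gas = -6498 J.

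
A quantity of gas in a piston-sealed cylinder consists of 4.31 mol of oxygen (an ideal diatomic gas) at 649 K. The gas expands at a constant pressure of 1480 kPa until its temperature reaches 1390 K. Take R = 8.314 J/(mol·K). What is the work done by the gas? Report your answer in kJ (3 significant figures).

W ≈ 26.6 kJ

Isobaric: W = P ΔV = nR ΔT.
W = (4.31)(8.314)(1390 − 649) = 26553 J.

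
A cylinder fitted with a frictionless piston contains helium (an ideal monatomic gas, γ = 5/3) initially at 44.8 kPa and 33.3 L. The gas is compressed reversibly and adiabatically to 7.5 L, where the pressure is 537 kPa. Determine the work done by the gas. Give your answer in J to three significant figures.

Adiabatic: W = (P₁V₁ − P₂V₂)/(γ − 1) with γ = 5/3.
P₁V₁ = 1492 J, P₂V₂ = 4028 J.
W = (1492 − 4028) / 0.6667 = -3803 J.

W ≈ -3800 J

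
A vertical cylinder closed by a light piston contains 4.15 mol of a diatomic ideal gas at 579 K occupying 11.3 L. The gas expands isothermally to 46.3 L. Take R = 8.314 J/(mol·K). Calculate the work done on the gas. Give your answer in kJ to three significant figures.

Isothermal: W = nRT ln(V₂/V₁).
W = (4.15)(8.314)(579) × ln(46.3/11.3)
  = 19977 × 1.41
W_by_gas = 28175 J; work on gas = −W_by = -28175 J.

W ≈ -28.2 kJ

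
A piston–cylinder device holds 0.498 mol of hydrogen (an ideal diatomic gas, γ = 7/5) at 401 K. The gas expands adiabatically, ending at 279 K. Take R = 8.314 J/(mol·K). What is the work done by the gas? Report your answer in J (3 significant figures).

Adiabatic ⇒ Q = 0, so W_by = −ΔU = nCᵥ(T₁ − T₂).
Cᵥ = 5R/2 = 20.79 J/(mol·K).
W = (0.498)(20.79)(401 − 279) = 1263 J.

W ≈ 1260 J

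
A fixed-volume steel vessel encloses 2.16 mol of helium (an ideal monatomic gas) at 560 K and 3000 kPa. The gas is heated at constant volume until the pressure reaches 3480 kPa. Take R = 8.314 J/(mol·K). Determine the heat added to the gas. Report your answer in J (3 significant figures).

Constant volume ⇒ W = 0, so Q = ΔU = nCᵥΔT with Cᵥ = 3R/2 = 12.47 J/(mol·K).
At constant V, T₂/T₁ = P₂/P₁ ⇒ ΔT = T₁(P₂/P₁ − 1) = 560·(3480/3000 − 1) = 89.6 K.
ΔU = (2.16)(12.47)(89.6) = 2414 J.

Q ≈ 2410 J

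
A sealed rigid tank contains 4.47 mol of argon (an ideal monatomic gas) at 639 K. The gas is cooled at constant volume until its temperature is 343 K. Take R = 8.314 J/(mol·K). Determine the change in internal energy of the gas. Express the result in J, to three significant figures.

Constant volume ⇒ W = 0, so Q = ΔU = nCᵥΔT with Cᵥ = 3R/2 = 12.47 J/(mol·K).
ΔU = (4.47)(12.47)(343 − 639) = -16501 J.

ΔU ≈ -16500 J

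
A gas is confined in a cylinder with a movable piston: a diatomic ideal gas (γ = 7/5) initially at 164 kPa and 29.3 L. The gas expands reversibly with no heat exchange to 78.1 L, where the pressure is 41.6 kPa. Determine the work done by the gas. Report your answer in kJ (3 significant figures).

Adiabatic: W = (P₁V₁ − P₂V₂)/(γ − 1) with γ = 7/5.
P₁V₁ = 4805 J, P₂V₂ = 3249 J.
W = (4805 − 3249) / 0.4 = 3891 J.

W ≈ 3.89 kJ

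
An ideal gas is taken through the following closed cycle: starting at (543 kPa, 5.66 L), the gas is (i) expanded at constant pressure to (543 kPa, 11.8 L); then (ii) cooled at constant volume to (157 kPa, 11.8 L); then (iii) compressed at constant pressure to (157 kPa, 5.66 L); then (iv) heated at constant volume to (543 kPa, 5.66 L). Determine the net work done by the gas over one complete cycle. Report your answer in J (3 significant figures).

W_net ≈ 2370 J

Constant-volume legs do no work.
W(i) = (543)(11.8 − 5.66) = 3334 J; W(iii) = (157)(5.66 − 11.8) = -964 J.
W_net = 3334 − 964 = 2370 J (the clockwise enclosed area).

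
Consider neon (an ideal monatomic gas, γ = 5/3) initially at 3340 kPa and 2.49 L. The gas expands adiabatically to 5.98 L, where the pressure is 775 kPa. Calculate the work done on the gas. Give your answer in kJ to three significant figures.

Adiabatic: W = (P₁V₁ − P₂V₂)/(γ − 1) with γ = 5/3.
P₁V₁ = 8317 J, P₂V₂ = 4634 J.
W = (8317 − 4634) / 0.6667 = 5523 J.
Work on gas = −W_by = -5523 J.

W ≈ -5.52 kJ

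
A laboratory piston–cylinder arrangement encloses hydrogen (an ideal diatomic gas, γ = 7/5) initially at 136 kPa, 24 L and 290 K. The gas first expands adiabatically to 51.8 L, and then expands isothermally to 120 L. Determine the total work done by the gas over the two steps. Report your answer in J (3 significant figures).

Step 1 (adiabatic): W = (P₁V₁ − P₂V₂)/(γ−1) = (3264 − 2399)/0.4 = 2161 J.
After step 1: P = 46.32 kPa, V = 51.8 L, T = 213.2 K.
Step 2 (isothermal): W = P₁V₁ ln(V₂/V₁) = (2399) ln(120/51.8) = 2016 J.
W_total = 2161 + 2016 = 4177 J.

W_total ≈ 4180 J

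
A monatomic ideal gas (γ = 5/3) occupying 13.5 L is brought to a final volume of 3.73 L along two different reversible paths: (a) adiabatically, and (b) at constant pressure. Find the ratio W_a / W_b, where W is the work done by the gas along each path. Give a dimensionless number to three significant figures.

W_a / W_b ≈ 2.81

Path (a) adiabatic: W = P₁V₁(1 − (V₁/V₂)^(γ−1))/(γ−1) → W_a/(P₁V₁) = -2.036.
Path (b) isobaric: W = P₁(V₂ − V₁) → W_b/(P₁V₁) = -0.7237.
W_a / W_b = -2.036 / -0.7237 = 2.813.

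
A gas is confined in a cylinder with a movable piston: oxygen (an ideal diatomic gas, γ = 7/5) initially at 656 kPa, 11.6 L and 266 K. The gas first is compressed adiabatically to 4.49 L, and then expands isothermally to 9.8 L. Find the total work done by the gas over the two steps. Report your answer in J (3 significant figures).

Step 1 (adiabatic): W = (P₁V₁ − P₂V₂)/(γ−1) = (7610 − 11124)/0.4 = -8785 J.
After step 1: P = 2477 kPa, V = 4.49 L, T = 388.8 K.
Step 2 (isothermal): W = P₁V₁ ln(V₂/V₁) = (11124) ln(9.8/4.49) = 8682 J.
W_total = -8785 + 8682 = -102.7 J.

W_total ≈ -103 J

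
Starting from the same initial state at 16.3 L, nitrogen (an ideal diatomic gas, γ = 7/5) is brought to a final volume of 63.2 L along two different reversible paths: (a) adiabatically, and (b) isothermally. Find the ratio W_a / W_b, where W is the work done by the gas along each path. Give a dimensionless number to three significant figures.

Path (a) adiabatic: W = P₁V₁(1 − (V₁/V₂)^(γ−1))/(γ−1) → W_a/(P₁V₁) = 1.046.
Path (b) isothermal: W = P₁V₁ ln(V₂/V₁) → W_b/(P₁V₁) = 1.355.
W_a / W_b = 1.046 / 1.355 = 0.772.

W_a / W_b ≈ 0.772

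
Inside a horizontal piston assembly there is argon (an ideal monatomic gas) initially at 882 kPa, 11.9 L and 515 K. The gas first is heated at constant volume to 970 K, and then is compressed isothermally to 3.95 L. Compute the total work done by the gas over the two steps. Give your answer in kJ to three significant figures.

Step 1 (isochoric): W = 0 (constant volume).
After step 1: P = 1661 kPa (V unchanged).
Step 2 (isothermal): W = P₁V₁ ln(V₂/V₁) = (19769) ln(3.95/11.9) = -21801 J.
W_total = 0 − 21801 = -21801 J.

W_total ≈ -21.8 kJ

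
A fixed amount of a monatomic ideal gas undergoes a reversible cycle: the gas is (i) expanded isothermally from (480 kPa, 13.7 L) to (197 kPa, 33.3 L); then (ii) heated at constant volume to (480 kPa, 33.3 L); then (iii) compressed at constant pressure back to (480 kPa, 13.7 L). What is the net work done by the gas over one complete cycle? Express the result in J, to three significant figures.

W_net ≈ -3570 J

Leg (i): W = PᵢVᵢ ln(V_f/Vᵢ) = (6576) ln(33.3/13.7) = 5841 J.
Leg (ii): W = 0.
Leg (iii): W = PΔV = (480)(13.7 − 33.3) = -9408 J.
W_net = 5841 − 9408 = -3567 J.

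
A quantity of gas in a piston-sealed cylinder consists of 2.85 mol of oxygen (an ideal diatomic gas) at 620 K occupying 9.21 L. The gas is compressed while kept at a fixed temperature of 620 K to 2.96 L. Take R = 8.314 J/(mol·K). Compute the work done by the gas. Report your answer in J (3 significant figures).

W ≈ -16700 J

Isothermal: W = nRT ln(V₂/V₁).
W = (2.85)(8.314)(620) × ln(2.96/9.21)
  = 14691 × -1.135
W_by_gas = -16676 J.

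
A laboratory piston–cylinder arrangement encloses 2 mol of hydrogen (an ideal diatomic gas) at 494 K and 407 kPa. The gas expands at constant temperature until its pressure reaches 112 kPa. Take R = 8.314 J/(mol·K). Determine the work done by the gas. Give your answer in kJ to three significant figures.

W ≈ 10.6 kJ

Isothermal process: W = nRT ln(V₂/V₁) = nRT ln(P₁/P₂).
W = (2)(8.314)(494) × ln(407/112)
  = 8214 × ln(3.634) = 8214 × 1.29
W_by_gas = 10599 J.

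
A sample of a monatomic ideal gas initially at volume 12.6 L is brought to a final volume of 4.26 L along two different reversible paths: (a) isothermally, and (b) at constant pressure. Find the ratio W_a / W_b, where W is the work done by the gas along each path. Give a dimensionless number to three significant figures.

W_a / W_b ≈ 1.64

Path (a) isothermal: W = P₁V₁ ln(V₂/V₁) → W_a/(P₁V₁) = -1.084.
Path (b) isobaric: W = P₁(V₂ − V₁) → W_b/(P₁V₁) = -0.6619.
W_a / W_b = -1.084 / -0.6619 = 1.638.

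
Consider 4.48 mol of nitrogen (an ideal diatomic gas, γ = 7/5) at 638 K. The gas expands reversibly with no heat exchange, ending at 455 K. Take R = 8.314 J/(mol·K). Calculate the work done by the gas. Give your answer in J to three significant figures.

Adiabatic ⇒ Q = 0, so W_by = −ΔU = nCᵥ(T₁ − T₂).
Cᵥ = 5R/2 = 20.79 J/(mol·K).
W = (4.48)(20.79)(638 − 455) = 17040 J.

W ≈ 17000 J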